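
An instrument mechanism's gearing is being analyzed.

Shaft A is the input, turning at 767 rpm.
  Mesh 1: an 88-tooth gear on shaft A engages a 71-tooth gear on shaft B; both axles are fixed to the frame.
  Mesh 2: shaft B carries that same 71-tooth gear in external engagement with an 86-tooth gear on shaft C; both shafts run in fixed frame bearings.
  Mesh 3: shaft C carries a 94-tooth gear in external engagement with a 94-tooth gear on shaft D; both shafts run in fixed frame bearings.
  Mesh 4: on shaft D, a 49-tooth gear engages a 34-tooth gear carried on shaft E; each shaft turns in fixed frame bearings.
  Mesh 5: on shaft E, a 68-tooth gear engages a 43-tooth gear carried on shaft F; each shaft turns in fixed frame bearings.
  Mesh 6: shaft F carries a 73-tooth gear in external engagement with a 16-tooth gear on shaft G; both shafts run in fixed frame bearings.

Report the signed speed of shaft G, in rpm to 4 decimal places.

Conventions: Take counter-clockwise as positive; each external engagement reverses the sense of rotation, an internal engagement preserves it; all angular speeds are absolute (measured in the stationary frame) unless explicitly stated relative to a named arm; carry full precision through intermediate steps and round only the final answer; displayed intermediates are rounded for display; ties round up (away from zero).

+8160.9381 rpm

6-mesh fixed-axis compound train (all bearings frame-fixed)
mesh 1 [88T→71T]: ω = 767.0000×88/71 = 950.6479 rpm, sense flips to −
mesh 2 [71T→86T]: ω = 950.6479×71/86 = 784.8372 rpm, sense flips to +
mesh 3 [94T→94T]: ω = 784.8372×94/94 = 784.8372 rpm, sense flips to −
mesh 4 [49T→34T]: ω = 784.8372×49/34 = 1131.0889 rpm, sense flips to +
mesh 5 [68T→43T]: ω = 1131.0889×68/43 = 1788.6988 rpm, sense flips to −
mesh 6 [73T→16T]: ω = 1788.6988×73/16 = 8160.9381 rpm, sense flips to +
signed output speed = +8160.9381 rpm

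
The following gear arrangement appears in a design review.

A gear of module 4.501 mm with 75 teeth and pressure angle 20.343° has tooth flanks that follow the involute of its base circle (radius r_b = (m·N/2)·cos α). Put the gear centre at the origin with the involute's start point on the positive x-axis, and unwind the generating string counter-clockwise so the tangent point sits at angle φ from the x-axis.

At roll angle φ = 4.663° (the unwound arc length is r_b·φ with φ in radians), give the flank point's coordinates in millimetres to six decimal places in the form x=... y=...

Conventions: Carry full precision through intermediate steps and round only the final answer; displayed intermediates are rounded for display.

x=158.783184 y=0.028418

class = single-mesh tooth geometry [base-circle involute, m = 4.501, 75T]
pitch radius r_p = m·N/2 = 4.501·75/2 = 168.787500
base radius r_b = r_p·cos α = 168.787500·cos 20.343° = 158.259936
roll angle φ = 4.663° = 0.08138470 rad
x = r_b·(cos φ + φ·sin φ) = 158.783184
y = r_b·(sin φ − φ·cos φ) = 0.028418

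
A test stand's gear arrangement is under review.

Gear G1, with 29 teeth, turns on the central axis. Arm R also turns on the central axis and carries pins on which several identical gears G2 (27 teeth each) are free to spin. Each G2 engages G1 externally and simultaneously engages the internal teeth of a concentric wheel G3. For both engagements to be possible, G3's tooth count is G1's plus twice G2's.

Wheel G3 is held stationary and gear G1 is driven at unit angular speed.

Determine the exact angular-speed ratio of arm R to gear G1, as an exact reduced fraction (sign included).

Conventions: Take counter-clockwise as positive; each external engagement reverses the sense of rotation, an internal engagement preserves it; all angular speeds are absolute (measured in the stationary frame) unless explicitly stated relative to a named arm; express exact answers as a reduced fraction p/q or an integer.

29/112

planetary set (29T centre, 27T on arm, 83T internal) — Willis relation
ring teeth: 29 + 2·27 = 83
29(ω_sun−ω_arm) = −83(ω_ring−ω_arm),  ω_ring = 0, ω_sun = 1
29(1−ω_arm) = −83(0−ω_arm)  ⇒  112·ω_arm = 29  ⇒  ω_arm = 29/112
ω_out/ω_in = 29/112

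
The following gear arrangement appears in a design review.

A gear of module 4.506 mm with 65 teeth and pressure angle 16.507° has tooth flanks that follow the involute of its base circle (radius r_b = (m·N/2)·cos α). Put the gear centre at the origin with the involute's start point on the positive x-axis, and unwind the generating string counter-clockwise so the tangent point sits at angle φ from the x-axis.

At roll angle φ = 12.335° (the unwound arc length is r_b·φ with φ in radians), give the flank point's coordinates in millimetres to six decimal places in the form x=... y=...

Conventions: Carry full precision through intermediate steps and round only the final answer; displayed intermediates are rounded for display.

x=143.625528 y=0.464847

topology: single-mesh involute geometry — m = 4.506, N = 65
pitch radius r_p = m·N/2 = 4.506·65/2 = 146.445000
base radius r_b = r_p·cos α = 146.445000·cos 16.507° = 140.409274
roll angle φ = 12.335° = 0.21528636 rad
x = r_b·(cos φ + φ·sin φ) = 143.625528
y = r_b·(sin φ − φ·cos φ) = 0.464847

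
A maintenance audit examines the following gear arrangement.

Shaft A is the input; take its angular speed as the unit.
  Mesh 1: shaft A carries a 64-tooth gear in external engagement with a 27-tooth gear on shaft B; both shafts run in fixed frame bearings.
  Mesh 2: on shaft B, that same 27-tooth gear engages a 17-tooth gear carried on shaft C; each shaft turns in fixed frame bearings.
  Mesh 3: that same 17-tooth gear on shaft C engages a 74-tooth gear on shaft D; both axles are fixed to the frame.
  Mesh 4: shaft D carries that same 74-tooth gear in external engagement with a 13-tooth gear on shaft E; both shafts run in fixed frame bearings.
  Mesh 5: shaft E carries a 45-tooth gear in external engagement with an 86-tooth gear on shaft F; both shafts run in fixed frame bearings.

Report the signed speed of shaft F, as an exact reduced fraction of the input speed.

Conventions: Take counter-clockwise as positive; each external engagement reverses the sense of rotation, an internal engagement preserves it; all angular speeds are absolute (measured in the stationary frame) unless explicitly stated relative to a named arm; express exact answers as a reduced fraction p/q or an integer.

-1440/559

5-mesh fixed-axis compound train (all bearings frame-fixed)
mesh 1 [64T→27T]: |ω|/ω_in = 1×64/27 = 64/27, sense flips to −
mesh 2 [27T→17T]: |ω|/ω_in = (64/27)×27/17 = 64/17, sense flips to +
mesh 3 [17T→74T]: |ω|/ω_in = (64/17)×17/74 = 32/37, sense flips to −
mesh 4 [74T→13T]: |ω|/ω_in = (32/37)×74/13 = 64/13, sense flips to +
mesh 5 [45T→86T]: |ω|/ω_in = (64/13)×45/86 = 1440/559, sense flips to −
signed output speed (× input speed) = -1440/559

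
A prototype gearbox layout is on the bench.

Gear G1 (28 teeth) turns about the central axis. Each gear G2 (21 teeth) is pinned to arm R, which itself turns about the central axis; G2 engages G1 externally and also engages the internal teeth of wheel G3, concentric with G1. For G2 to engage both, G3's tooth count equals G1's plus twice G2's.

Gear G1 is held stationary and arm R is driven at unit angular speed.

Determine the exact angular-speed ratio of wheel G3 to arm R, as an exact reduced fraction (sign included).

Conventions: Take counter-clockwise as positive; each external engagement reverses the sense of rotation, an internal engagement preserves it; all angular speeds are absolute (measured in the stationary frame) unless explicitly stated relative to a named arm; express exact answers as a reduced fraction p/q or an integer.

7/5

planetary set (28T centre, 21T on arm, 70T internal) — Willis relation
ring teeth: 28 + 2·21 = 70
28(ω_sun−ω_arm) = −70(ω_ring−ω_arm),  ω_sun = 0, ω_arm = 1
ω_ring = 1 − (28/70)(0−1) = 7/5
ω_out/ω_in = 7/5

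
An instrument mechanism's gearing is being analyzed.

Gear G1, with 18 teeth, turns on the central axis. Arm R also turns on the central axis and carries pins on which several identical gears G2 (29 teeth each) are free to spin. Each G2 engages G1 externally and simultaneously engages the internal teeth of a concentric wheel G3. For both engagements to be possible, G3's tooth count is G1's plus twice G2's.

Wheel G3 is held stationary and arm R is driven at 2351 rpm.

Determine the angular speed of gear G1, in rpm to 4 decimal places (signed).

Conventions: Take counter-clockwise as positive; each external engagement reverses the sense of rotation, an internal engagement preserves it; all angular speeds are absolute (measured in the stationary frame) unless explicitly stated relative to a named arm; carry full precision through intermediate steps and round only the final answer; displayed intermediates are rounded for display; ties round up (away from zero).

planetary set (18T centre, 29T on arm, 76T internal) — Willis relation
normalise by the input: solve with ω_arm = 1, then scale by 2351 rpm
ring teeth: 18 + 2·29 = 76
18(ω_sun−ω_arm) = −76(ω_ring−ω_arm),  ω_ring = 0, ω_arm = 1
ω_sun = 1 − (76/18)(0−1) = 47/9
scale: ω_sun = 47/9 × 2351 rpm = +12277.4444 rpm

+12277.4444 rpm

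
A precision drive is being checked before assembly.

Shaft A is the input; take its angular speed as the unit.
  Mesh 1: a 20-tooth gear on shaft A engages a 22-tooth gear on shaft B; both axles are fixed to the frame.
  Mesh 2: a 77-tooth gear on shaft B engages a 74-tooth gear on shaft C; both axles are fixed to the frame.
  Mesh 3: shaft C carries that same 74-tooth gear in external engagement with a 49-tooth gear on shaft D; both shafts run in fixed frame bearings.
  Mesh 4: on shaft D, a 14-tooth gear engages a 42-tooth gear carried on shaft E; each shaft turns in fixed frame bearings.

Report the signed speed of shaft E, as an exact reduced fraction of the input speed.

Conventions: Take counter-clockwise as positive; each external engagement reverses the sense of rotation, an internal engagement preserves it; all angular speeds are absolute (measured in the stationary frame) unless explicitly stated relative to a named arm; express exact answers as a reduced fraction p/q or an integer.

4-mesh fixed-axis compound train (all bearings frame-fixed)
mesh 1 [20T→22T]: |ω|/ω_in = 1×20/22 = 10/11, sense flips to −
mesh 2 [77T→74T]: |ω|/ω_in = (10/11)×77/74 = 35/37, sense flips to +
mesh 3 [74T→49T]: |ω|/ω_in = (35/37)×74/49 = 10/7, sense flips to −
mesh 4 [14T→42T]: |ω|/ω_in = (10/7)×14/42 = 10/21, sense flips to +
signed output speed (× input speed) = 10/21

10/21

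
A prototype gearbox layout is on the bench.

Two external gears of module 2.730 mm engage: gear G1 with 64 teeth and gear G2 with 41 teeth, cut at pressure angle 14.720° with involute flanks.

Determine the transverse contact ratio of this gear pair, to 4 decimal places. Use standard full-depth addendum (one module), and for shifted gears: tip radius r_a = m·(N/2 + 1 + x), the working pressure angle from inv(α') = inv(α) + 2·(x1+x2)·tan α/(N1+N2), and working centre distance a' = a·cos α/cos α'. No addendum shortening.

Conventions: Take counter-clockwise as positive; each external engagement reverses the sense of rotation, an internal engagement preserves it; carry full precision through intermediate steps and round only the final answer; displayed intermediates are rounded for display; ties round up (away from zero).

single-mesh involute tooth geometry (64T engaging 41T at module 2.730)
base radii: r_b1 = 84.492768, r_b2 = 54.128179
tip radii: r_a1 = 90.090000, r_a2 = 58.695000
no profile shift: α' = α, a' = a
action lengths: √(r_a1²−r_b1²) = 31.259884, √(r_a2²−r_b2²) = 22.698970
base pitch p_b = π·m·cos α = 8.295058
CR = (31.259884 + 22.698970 − 143.325000·sin 14.72000°)/8.295058 = 2.114585
contact ratio ≈ 2.1146

2.1146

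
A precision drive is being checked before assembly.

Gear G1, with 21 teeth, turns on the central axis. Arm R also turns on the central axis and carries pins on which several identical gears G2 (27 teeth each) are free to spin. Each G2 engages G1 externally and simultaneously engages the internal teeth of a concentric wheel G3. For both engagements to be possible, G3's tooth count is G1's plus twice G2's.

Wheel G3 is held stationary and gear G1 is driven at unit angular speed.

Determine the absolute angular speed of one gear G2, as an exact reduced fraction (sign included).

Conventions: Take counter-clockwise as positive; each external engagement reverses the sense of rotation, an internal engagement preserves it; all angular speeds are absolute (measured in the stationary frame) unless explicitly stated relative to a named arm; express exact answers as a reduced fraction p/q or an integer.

-7/18

recognized (axles ride arm R): planetary set, 21/27/75 teeth
ring teeth: 21 + 2·27 = 75
21(ω_sun−ω_arm) = −75(ω_ring−ω_arm),  ω_ring = 0, ω_sun = 1
21(1−ω_arm) = −75(0−ω_arm)  ⇒  96·ω_arm = 21  ⇒  ω_arm = 7/32
sun–planet mesh: 21·(1−7/32) = −27·(ω_p−ω_arm)  ⇒  ω_p−ω_arm = -175/288
ω_p = 7/32 − 175/288 = -7/18
exact speed ratio = -7/18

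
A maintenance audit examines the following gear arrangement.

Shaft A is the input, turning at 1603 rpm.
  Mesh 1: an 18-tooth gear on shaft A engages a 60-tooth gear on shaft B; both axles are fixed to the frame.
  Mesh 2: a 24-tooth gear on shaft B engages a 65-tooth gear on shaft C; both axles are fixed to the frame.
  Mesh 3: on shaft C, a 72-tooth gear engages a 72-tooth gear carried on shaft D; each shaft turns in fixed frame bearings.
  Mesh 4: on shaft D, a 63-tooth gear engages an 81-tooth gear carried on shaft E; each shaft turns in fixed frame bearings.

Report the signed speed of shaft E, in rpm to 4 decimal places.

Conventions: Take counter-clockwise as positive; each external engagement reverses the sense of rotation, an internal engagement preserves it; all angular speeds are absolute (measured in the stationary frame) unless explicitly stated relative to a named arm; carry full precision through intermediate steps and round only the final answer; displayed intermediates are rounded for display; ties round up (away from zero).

+138.1046 rpm

topology: fixed-axis compound train — 4 meshes, A→E
mesh 1 [18T→60T]: ω = 1603.0000×18/60 = 480.9000 rpm, sense flips to −
mesh 2 [24T→65T]: ω = 480.9000×24/65 = 177.5631 rpm, sense flips to +
mesh 3 [72T→72T]: ω = 177.5631×72/72 = 177.5631 rpm, sense flips to −
mesh 4 [63T→81T]: ω = 177.5631×63/81 = 138.1046 rpm, sense flips to +
signed output speed = +138.1046 rpm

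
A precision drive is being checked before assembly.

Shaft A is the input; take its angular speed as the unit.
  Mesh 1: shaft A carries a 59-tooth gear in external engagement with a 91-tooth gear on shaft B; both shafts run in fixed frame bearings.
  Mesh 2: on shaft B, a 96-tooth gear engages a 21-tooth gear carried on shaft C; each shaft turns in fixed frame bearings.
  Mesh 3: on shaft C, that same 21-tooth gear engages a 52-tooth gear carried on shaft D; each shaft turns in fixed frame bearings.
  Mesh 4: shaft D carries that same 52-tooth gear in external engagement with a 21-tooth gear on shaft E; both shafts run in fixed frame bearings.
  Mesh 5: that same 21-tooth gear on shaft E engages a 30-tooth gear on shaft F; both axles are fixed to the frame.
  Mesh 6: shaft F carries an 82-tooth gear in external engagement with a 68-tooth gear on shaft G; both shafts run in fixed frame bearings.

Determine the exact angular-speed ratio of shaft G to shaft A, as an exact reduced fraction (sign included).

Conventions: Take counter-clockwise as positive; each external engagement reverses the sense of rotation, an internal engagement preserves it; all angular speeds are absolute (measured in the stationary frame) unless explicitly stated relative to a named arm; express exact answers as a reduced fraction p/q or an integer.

19352/7735

class = fixed-axis compound train [6 meshes; 6 ratios multiply, 6 sense flips]
mesh 1 [59T→91T]: running ratio 59/91, sense −
mesh 2 [96T→21T]: running ratio 1888/637, sense +
mesh 3 [21T→52T]: running ratio 1416/1183, sense −
mesh 4 [52T→21T]: running ratio 1888/637, sense +
mesh 5 [21T→30T]: running ratio 944/455, sense −
mesh 6 [82T→68T]: running ratio 19352/7735, sense +
ω_out/ω_in = 19352/7735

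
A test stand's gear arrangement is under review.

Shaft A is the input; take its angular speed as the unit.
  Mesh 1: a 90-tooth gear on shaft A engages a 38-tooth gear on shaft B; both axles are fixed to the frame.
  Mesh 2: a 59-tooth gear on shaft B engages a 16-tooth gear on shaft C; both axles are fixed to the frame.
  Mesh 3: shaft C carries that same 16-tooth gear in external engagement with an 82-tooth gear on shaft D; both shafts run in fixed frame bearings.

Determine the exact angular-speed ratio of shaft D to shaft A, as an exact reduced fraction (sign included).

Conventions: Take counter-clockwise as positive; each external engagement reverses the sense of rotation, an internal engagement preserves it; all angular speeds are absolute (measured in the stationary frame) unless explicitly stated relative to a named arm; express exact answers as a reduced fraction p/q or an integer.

class = fixed-axis compound train [3 meshes; 3 ratios multiply, 3 sense flips]
mesh 1 [90T→38T]: running ratio 45/19, sense −
mesh 2 [59T→16T]: running ratio 2655/304, sense +
mesh 3 [16T→82T]: running ratio 2655/1558, sense −
ω_out/ω_in = -2655/1558

-2655/1558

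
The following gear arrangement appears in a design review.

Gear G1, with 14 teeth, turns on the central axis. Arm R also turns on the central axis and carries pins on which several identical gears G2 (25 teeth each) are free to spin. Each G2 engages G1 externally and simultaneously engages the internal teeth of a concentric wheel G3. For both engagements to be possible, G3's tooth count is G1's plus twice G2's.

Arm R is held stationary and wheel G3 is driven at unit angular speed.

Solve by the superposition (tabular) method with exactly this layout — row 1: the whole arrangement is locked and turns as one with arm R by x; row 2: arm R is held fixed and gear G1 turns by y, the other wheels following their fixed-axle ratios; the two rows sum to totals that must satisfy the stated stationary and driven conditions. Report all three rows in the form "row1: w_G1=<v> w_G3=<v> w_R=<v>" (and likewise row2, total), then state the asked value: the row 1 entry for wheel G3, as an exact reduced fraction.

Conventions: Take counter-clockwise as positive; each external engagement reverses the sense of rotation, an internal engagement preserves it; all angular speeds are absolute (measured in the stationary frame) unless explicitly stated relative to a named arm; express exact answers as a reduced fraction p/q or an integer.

row1: w_G1=0 w_G3=0 w_R=0
row2: w_G1=-32/7 w_G3=1 w_R=0
total: w_G1=-32/7 w_G3=1 w_R=0
asked value: 0

class = planetary set [G3 = 14+2·25 = 64; Willis about the carrier]
row 1 (train locked, turned with arm): all members turn x
row 2: sun turns y, ring = −(14/64)·y, arm 0
boundary: total ω_arm = x = 0 and total ω_ring = x − (14/64)·y = 1  ⇒  y = -32/7, x = 0
row 2 ring = −(14/64)·(-32/7) = 1
totals (row 1 + row 2): sun 0 + (-32/7) = -32/7, ring 0 + 1 = 1, arm 0 + 0 = 0
asked cell (row1, ring) = 0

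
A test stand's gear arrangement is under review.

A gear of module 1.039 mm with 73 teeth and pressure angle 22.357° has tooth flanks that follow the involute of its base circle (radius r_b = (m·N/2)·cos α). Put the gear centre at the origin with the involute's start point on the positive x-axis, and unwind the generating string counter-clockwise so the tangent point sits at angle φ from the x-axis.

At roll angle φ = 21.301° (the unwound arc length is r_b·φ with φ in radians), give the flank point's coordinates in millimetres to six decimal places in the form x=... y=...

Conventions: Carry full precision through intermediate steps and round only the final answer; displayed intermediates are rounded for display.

x=37.413542 y=0.592472

single-mesh involute tooth geometry (73T wheel at module 1.039)
pitch radius r_p = m·N/2 = 1.039·73/2 = 37.923500
base radius r_b = r_p·cos α = 37.923500·cos 22.357° = 35.072857
roll angle φ = 21.301° = 0.37177258 rad
x = r_b·(cos φ + φ·sin φ) = 37.413542
y = r_b·(sin φ − φ·cos φ) = 0.592472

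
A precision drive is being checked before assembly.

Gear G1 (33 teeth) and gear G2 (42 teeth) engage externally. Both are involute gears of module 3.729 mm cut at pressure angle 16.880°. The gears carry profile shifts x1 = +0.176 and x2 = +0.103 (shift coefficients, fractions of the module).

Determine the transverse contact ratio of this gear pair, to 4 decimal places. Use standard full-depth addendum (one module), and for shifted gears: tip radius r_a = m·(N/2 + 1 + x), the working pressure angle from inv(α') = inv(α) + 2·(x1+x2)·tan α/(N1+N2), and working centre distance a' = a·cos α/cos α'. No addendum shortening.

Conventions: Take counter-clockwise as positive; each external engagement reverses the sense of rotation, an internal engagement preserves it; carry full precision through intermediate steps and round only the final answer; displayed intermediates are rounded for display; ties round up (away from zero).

recognized (one external pair, fixed centres): single-mesh tooth geometry, m = 3.729, N1 = 33, N2 = 42
base radii: r_b1 = 58.877545, r_b2 = 74.935057
tip radii: r_a1 = 65.913804, r_a2 = 82.422087
inv(α') = inv(16.880°) + 2·(+0.176+0.103)·tan α/(33+42) = 0.01108801  ⇒  α' = 18.17594°
a' = a·cos α / cos α' = 139.8375·cos 16.880°/cos 18.17594° = 140.840079
action lengths: √(r_a1²−r_b1²) = 29.632150, √(r_a2²−r_b2²) = 34.324011
base pitch p_b = π·m·cos α = 11.210258
CR = (29.632150 + 34.324011 − 140.840079·sin 18.17594°)/11.210258 = 1.786139
contact ratio ≈ 1.7861

1.7861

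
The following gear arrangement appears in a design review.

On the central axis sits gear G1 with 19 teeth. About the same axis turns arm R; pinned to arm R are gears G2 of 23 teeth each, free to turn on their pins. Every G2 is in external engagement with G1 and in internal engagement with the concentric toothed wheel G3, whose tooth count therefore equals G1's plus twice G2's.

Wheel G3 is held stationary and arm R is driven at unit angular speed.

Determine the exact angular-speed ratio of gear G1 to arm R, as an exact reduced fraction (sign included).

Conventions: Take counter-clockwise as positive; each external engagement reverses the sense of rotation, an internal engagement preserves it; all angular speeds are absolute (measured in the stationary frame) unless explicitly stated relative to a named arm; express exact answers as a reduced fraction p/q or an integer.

planetary set (19T centre, 23T on arm, 65T internal) — Willis relation
ring teeth: 19 + 2·23 = 65
19(ω_sun−ω_arm) = −65(ω_ring−ω_arm),  ω_ring = 0, ω_arm = 1
ω_sun = 1 − (65/19)(0−1) = 84/19
ω_out/ω_in = 84/19

84/19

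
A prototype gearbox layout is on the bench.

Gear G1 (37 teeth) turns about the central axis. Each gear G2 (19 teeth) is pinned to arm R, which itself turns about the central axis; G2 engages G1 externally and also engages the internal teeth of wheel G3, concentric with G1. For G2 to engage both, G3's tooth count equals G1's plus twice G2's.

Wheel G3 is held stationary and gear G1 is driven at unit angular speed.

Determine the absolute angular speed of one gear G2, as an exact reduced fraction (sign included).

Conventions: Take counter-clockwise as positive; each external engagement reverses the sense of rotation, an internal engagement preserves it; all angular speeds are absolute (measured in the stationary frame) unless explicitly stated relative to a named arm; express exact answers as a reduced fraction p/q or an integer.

class = planetary set [G3 = 37+2·19 = 75; Willis about the carrier]
ring teeth: 37 + 2·19 = 75
37(ω_sun−ω_arm) = −75(ω_ring−ω_arm),  ω_ring = 0, ω_sun = 1
37(1−ω_arm) = −75(0−ω_arm)  ⇒  112·ω_arm = 37  ⇒  ω_arm = 37/112
sun–planet mesh: 37·(1−37/112) = −19·(ω_p−ω_arm)  ⇒  ω_p−ω_arm = -2775/2128
ω_p = 37/112 − 2775/2128 = -37/38
exact speed ratio = -37/38

-37/38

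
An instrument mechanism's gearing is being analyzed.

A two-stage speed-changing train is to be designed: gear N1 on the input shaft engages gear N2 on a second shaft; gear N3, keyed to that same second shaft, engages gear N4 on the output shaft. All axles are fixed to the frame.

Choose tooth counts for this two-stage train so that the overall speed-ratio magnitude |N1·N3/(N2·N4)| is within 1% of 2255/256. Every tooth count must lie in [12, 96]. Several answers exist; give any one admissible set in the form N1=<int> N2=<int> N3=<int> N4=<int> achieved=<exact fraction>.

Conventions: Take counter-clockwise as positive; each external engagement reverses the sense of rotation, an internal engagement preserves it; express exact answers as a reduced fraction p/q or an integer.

N1=41 N2=16 N3=55 N4=16 achieved=2255/256

2-stage fixed-axis compound train for ratio 2255/256
target = 2255/256 in lowest terms: an exact hit needs N1·N3 = k·2255 and N2·N4 = k·256 for one integer k, every count in [12, 96]; additionally prefer no 1:1 stage (N1 ≠ N2, N3 ≠ N4)
k = 1: N1·N3 = 2255 = 41·55, N2·N4 = 256 = 16·16
achieved = 41·55/(16·16) = 2255/256; |achieved − target| = 0 ≤ 451/5120 ✓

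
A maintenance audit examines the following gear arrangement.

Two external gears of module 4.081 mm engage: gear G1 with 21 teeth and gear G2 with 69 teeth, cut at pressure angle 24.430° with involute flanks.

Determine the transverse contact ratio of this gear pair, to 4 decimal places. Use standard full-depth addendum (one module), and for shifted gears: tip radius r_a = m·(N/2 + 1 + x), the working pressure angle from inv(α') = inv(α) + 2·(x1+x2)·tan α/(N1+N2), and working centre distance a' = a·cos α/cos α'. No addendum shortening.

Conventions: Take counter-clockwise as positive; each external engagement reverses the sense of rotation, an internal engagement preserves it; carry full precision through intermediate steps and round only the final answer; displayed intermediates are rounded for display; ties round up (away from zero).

1.5108

topology: single-mesh involute geometry — m = 4.081, 21T/69T pair
base radii: r_b1 = 39.013976, r_b2 = 128.188779
tip radii: r_a1 = 46.931500, r_a2 = 144.875500
no profile shift: α' = α, a' = a
action lengths: √(r_a1²−r_b1²) = 26.085922, √(r_a2²−r_b2²) = 67.502203
base pitch p_b = π·m·cos α = 11.672954
CR = (26.085922 + 67.502203 − 183.645000·sin 24.43000°)/11.672954 = 1.510843
contact ratio ≈ 1.5108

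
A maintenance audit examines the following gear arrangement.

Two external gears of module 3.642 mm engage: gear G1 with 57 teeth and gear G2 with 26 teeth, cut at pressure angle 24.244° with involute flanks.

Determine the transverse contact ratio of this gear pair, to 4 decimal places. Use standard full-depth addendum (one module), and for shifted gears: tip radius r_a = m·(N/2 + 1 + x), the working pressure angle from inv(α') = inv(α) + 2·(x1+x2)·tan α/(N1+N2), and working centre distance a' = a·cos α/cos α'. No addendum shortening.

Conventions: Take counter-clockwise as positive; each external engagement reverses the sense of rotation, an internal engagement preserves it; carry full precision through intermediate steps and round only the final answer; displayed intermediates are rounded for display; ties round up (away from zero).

1.5260

class = single-mesh tooth geometry [involute pair 57T × 26T, m = 3.642]
base radii: r_b1 = 94.642629, r_b2 = 43.170322
tip radii: r_a1 = 107.439000, r_a2 = 50.988000
no profile shift: α' = α, a' = a
action lengths: √(r_a1²−r_b1²) = 50.851859, √(r_a2²−r_b2²) = 27.131153
base pitch p_b = π·m·cos α = 10.432582
CR = (50.851859 + 27.131153 − 151.143000·sin 24.24400°)/10.432582 = 1.526004
contact ratio ≈ 1.5260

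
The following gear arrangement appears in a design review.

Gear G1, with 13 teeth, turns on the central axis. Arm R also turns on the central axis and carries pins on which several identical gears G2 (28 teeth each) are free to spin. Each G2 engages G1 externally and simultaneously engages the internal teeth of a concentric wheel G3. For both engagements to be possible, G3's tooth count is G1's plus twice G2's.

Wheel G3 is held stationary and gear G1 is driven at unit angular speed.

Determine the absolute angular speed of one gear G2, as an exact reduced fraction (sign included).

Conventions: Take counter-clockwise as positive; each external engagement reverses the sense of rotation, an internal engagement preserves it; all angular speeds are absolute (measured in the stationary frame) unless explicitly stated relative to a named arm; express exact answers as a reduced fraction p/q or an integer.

topology: planetary set — G1 13T / G2 28T / G3 69T, arm = carrier (Willis)
ring teeth: 13 + 2·28 = 69
13(ω_sun−ω_arm) = −69(ω_ring−ω_arm),  ω_ring = 0, ω_sun = 1
13(1−ω_arm) = −69(0−ω_arm)  ⇒  82·ω_arm = 13  ⇒  ω_arm = 13/82
sun–planet mesh: 13·(1−13/82) = −28·(ω_p−ω_arm)  ⇒  ω_p−ω_arm = -897/2296
ω_p = 13/82 − 897/2296 = -13/56
exact speed ratio = -13/56

-13/56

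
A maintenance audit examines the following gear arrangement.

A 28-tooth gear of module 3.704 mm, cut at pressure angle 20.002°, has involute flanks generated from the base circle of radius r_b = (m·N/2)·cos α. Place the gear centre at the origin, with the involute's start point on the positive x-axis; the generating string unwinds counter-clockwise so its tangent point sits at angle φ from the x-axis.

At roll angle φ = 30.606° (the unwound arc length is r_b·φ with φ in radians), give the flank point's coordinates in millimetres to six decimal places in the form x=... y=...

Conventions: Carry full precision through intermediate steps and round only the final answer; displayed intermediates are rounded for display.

topology: single-mesh involute geometry — m = 3.704, N = 28
pitch radius r_p = m·N/2 = 3.704·28/2 = 51.856000
base radius r_b = r_p·cos α = 51.856000·cos 20.002° = 48.728081
roll angle φ = 30.606° = 0.53417547 rad
x = r_b·(cos φ + φ·sin φ) = 55.192071
y = r_b·(sin φ − φ·cos φ) = 2.405839

x=55.192071 y=2.405839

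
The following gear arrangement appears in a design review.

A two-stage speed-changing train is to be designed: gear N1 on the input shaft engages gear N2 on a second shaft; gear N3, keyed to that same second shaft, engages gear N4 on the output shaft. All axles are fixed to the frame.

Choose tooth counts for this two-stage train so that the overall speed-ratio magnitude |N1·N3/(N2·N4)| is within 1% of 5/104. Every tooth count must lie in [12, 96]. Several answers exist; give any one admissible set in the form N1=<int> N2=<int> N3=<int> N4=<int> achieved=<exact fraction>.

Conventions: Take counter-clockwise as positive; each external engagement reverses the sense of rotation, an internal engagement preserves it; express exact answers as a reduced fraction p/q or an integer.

N1=12 N2=39 N3=15 N4=96 achieved=5/104

design class (target 5/104): fixed-axis compound train
target = 5/104 in lowest terms: an exact hit needs N1·N3 = k·5 and N2·N4 = k·104 for one integer k, every count in [12, 96]; additionally prefer no 1:1 stage (N1 ≠ N2, N3 ≠ N4)
k = 1…35: no 1:1-free in-range split of k·5 and k·104 into factor pairs; take k = 36
k = 36: N1·N3 = 180 = 12·15, N2·N4 = 3744 = 39·96
achieved = 12·15/(39·96) = 5/104; |achieved − target| = 0 ≤ 1/2080 ✓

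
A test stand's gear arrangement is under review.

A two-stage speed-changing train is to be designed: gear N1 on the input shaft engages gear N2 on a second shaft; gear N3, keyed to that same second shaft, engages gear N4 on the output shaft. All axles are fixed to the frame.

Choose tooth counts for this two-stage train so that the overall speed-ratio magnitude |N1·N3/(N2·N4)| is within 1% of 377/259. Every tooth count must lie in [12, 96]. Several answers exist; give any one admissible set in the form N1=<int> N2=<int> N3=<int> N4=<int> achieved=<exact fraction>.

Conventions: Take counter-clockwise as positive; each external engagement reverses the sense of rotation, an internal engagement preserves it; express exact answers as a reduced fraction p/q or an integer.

N1=13 N2=14 N3=58 N4=37 achieved=377/259

topology: fixed-axis compound train — 2 stages, target 377/259
target = 377/259 in lowest terms: an exact hit needs N1·N3 = k·377 and N2·N4 = k·259 for one integer k, every count in [12, 96]; additionally prefer no 1:1 stage (N1 ≠ N2, N3 ≠ N4)
k = 1: no 1:1-free in-range split of k·377 and k·259 into factor pairs; take k = 2
k = 2: N1·N3 = 754 = 13·58, N2·N4 = 518 = 14·37
achieved = 13·58/(14·37) = 377/259; |achieved − target| = 0 ≤ 377/25900 ✓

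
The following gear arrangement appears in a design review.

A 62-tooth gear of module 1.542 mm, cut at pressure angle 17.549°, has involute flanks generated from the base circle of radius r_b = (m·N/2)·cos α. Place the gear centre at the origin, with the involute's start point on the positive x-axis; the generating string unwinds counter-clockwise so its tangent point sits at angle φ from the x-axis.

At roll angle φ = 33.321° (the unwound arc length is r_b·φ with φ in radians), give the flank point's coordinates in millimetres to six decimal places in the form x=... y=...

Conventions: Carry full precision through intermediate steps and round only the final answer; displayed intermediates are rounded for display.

x=52.645143 y=2.888372

recognized (one wheel, involute flank): single-mesh tooth geometry, m = 1.542, N = 62
pitch radius r_p = m·N/2 = 1.542·62/2 = 47.802000
base radius r_b = r_p·cos α = 47.802000·cos 17.549° = 45.577268
roll angle φ = 33.321° = 0.58156116 rad
x = r_b·(cos φ + φ·sin φ) = 52.645143
y = r_b·(sin φ − φ·cos φ) = 2.888372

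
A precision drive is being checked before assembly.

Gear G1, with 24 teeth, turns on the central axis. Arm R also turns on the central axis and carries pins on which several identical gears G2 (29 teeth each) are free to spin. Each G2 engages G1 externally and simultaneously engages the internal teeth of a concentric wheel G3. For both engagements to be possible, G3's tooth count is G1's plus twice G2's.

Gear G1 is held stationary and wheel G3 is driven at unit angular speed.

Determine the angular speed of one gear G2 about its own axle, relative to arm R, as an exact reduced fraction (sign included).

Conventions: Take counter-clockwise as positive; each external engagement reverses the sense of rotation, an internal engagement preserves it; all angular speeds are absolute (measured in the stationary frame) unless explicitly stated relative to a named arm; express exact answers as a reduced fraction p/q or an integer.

984/1537

topology: planetary set — G1 24T / G2 29T / G3 82T, arm = carrier (Willis)
ring teeth: 24 + 2·29 = 82
24(ω_sun−ω_arm) = −82(ω_ring−ω_arm),  ω_sun = 0, ω_ring = 1
24(0−ω_arm) = −82(1−ω_arm)  ⇒  106·ω_arm = 82  ⇒  ω_arm = 41/53
sun–planet mesh: 24·(0−41/53) = −29·(ω_p−ω_arm)  ⇒  ω_p−ω_arm = 984/1537
exact speed ratio = 984/1537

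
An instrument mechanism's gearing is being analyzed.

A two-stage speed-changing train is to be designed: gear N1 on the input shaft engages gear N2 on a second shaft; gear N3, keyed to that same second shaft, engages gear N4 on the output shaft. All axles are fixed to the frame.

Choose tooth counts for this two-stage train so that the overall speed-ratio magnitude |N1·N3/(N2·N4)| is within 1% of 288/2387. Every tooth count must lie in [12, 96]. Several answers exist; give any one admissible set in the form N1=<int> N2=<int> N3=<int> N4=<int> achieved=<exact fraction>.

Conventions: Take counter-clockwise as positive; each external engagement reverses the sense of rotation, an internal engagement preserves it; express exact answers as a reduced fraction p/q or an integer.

N1=12 N2=31 N3=24 N4=77 achieved=288/2387

class = fixed-axis compound train [2-stage, 288/2387 wanted]
target = 288/2387 in lowest terms: an exact hit needs N1·N3 = k·288 and N2·N4 = k·2387 for one integer k, every count in [12, 96]; additionally prefer no 1:1 stage (N1 ≠ N2, N3 ≠ N4)
k = 1: N1·N3 = 288 = 12·24, N2·N4 = 2387 = 31·77
achieved = 12·24/(31·77) = 288/2387; |achieved − target| = 0 ≤ 72/59675 ✓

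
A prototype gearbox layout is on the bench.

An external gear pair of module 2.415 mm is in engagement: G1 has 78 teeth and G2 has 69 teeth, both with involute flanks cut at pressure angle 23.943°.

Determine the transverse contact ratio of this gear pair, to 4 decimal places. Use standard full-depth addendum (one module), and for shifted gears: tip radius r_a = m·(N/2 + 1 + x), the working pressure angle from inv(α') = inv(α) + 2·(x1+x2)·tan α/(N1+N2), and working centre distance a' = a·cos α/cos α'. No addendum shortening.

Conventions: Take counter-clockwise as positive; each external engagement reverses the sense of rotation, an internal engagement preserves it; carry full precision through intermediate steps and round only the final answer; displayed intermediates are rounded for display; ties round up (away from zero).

topology: single-mesh involute geometry — m = 2.415, 78T/69T pair
base radii: r_b1 = 86.080347, r_b2 = 76.147999
tip radii: r_a1 = 96.600000, r_a2 = 85.732500
no profile shift: α' = α, a' = a
action lengths: √(r_a1²−r_b1²) = 43.837585, √(r_a2²−r_b2²) = 39.389640
base pitch p_b = π·m·cos α = 6.934087
CR = (43.837585 + 39.389640 − 177.502500·sin 23.94300°)/6.934087 = 1.614028
contact ratio ≈ 1.6140

1.6140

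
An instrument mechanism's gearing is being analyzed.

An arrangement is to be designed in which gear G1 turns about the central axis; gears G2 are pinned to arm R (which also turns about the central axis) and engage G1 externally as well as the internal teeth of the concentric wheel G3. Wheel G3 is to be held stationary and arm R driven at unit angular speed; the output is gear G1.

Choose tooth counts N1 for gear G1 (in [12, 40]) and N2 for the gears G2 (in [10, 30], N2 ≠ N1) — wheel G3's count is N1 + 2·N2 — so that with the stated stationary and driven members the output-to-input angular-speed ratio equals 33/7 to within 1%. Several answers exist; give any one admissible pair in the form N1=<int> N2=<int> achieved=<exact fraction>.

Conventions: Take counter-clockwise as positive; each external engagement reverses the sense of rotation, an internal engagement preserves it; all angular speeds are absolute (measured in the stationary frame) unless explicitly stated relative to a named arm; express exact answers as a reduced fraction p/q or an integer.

topology: planetary set — design target 33/7, arm = carrier (Willis)
Willis with ω_ring = 0: ω_sun/ω_arm = (N1+N3)/N1; set equal to 33/7  ⇒  N3/N1 = 33/7 − 1 = 26/7
N3 = N1 + 2·N2  ⇒  N2/N1 = (N3/N1 − 1)/2 = (26/7 − 1)/2 = 19/14
smallest multiple with N1 ≥ 12 and N2 ≥ 10: k = 1  ⇒  N1 = 1·14 = 14, N2 = 1·19 = 19 (N1 ≤ 40, N2 ≤ 30, N2 ≠ N1 ✓), N3 = 14 + 2·19 = 52
check: (N1+N3)/N1 with N1 = 14, N3 = 52 gives 33/7; |achieved − target| = 0 ≤ 33/700 ✓

N1=14 N2=19 achieved=33/7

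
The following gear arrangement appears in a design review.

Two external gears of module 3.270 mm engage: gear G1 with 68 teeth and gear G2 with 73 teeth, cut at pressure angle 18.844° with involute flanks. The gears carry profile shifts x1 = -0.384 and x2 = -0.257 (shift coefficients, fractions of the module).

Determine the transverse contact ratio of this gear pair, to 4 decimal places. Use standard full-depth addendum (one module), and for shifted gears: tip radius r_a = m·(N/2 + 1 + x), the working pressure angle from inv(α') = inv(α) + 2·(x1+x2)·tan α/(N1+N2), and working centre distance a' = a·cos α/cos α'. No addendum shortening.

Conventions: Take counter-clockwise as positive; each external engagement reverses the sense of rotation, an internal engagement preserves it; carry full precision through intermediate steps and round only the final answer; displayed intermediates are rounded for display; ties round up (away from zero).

class = single-mesh tooth geometry [involute pair 68T × 73T, m = 3.270]
base radii: r_b1 = 105.220919, r_b2 = 112.957751
tip radii: r_a1 = 113.194320, r_a2 = 121.784610
inv(α') = inv(18.844°) + 2·(-0.384-0.257)·tan α/(68+73) = 0.00929206  ⇒  α' = 17.16223°
a' = a·cos α / cos α' = 230.5350·cos 18.844°/cos 17.16223° = 228.346223
action lengths: √(r_a1²−r_b1²) = 41.731431, √(r_a2²−r_b2²) = 45.519641
base pitch p_b = π·m·cos α = 9.722390
CR = (41.731431 + 45.519641 − 228.346223·sin 17.16223°)/9.722390 = 2.043845
contact ratio ≈ 2.0438

2.0438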